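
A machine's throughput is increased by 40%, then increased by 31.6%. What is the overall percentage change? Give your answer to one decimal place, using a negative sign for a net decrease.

The combined multiplier is 1.4 × 1.316 = 1.8424.
That corresponds to an increase of 84.2%.

84.2%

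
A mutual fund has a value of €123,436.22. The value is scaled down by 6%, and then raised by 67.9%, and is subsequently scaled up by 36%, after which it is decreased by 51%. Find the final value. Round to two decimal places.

€129,824.35

After the 6% decrease: €123,436.22 × 0.94 = €116030.0468.
67.9% increase: €116030.0468 × 1.679 = €194814.4485772.
Apply the 36% increase: €194814.4485772 × 1.36 = €264947.650064992.
51% decrease: €264947.650064992 × 0.49 = €129824.34853184608 ≈ €129,824.35.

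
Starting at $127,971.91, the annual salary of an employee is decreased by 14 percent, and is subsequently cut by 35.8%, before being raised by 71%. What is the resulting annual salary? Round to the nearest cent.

$120,821.51

Each change multiplies by a factor: 0.86 × 0.642 × 1.71 = 0.9441252.
$127,971.91 × 0.9441252 = $120821.505123132 ≈ $120,821.51.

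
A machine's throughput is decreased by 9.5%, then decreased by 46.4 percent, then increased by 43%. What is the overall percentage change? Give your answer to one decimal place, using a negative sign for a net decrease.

-30.6%

The combined multiplier is 0.905 × 0.536 × 1.43 = 0.6936644.
That corresponds to a decrease of 30.6%.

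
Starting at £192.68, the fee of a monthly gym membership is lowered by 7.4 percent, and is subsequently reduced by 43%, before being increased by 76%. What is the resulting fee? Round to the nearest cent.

£178.99

After the 7.4% decrease: £192.68 × 0.926 = £178.42168.
43% decrease: £178.42168 × 0.57 = £101.7003576.
After the 76% increase: £101.7003576 × 1.76 = £178.992629376 ≈ £178.99.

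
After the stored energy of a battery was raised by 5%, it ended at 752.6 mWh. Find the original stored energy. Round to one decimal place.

The overall multiplier applied was 1.05.
So the original stored energy was 752.6 ÷ 1.05 ≈ 716.8 mWh.

716.8 mWh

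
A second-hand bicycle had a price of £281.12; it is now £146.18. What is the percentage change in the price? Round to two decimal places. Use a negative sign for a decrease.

-48.00%

Change: £146.18 − £281.12 = -£134.94.
Relative to the original: -£134.94 ÷ £281.12 ≈ -48.00%.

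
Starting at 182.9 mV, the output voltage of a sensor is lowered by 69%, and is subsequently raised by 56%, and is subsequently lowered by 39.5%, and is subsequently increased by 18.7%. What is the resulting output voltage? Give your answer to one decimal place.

After the 69% decrease: 182.9 × 0.31 = 56.699.
After the 56% increase: 56.699 × 1.56 = 88.45044.
After the 39.5% decrease: 88.45044 × 0.605 = 53.5125162.
After the 18.7% increase: 53.5125162 × 1.187 = 63.5193567294 ≈ 63.5.

63.5 mV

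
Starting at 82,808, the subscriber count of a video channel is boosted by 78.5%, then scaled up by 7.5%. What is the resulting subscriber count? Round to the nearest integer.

158,898

Each change multiplies by a factor: 1.785 × 1.075 = 1.918875.
82,808 × 1.918875 = 158898.201 ≈ 158,898.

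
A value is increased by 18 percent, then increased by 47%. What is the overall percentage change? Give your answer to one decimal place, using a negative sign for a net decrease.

73.5%

An 18% increase multiplies by 1.18.
Then a 47% increase: 1.18 × 1.47 = 1.7346.
Overall factor 1.7346, i.e. 73.5%.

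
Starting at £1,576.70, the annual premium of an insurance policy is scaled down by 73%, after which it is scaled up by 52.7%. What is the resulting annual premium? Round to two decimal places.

Apply the 73% decrease: £1,576.70 × 0.27 = £425.709.
Apply the 52.7% increase: £425.709 × 1.527 = £650.057643 ≈ £650.06.

£650.06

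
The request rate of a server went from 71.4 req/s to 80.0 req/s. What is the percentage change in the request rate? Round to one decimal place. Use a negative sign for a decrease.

12.0%

Change: 80.0 − 71.4 = 8.6.
Relative to the original: 8.6 ÷ 71.4 ≈ 12.0%.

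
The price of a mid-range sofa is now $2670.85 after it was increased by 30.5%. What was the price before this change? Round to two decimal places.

$2046.63

The overall multiplier applied was 1.305.
So the original price was $2670.85 ÷ 1.305 ≈ $2046.63.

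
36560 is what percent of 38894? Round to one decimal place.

94.0%

36560 ÷ 38894 ≈ 94.0%.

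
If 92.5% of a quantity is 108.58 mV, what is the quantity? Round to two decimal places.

108.58 mV ÷ 0.925 ≈ 117.38 mV.

117.38 mV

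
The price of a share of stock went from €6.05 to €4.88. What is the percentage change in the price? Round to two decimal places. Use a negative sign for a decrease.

-19.34%

Change: €4.88 − €6.05 = -€1.17.
Relative to the original: -€1.17 ÷ €6.05 ≈ -19.34%.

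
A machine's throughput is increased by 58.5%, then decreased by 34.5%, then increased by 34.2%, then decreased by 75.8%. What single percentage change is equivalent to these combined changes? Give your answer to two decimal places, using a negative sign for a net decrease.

A 58.5% increase multiplies by 1.585.
Then a 34.5% decrease: 1.585 × 0.655 = 1.038175.
Then a 34.2% increase: 1.038175 × 1.342 = 1.39323085.
Then a 75.8% decrease: 1.39323085 × 0.242 = 0.3371618657.
Overall factor 0.3371618657, i.e. -66.28%.

-66.28%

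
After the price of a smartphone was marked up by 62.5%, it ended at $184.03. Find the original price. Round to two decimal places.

The overall multiplier applied was 1.625.
So the original price was $184.03 ÷ 1.625 ≈ $113.25.

$113.25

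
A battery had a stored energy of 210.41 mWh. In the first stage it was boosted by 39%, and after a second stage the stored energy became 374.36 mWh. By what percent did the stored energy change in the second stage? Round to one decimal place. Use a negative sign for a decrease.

28.0%

After the first stage: 210.41 × 1.39 = 292.4699.
Second-stage multiplier: 374.36 ÷ 292.4699 ≈ 1.27999.
That is a change of 28.0%.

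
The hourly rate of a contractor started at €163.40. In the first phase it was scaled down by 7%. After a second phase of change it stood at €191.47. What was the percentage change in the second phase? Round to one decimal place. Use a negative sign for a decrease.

26.0%

After the first phase: €163.40 × 0.93 = €151.962.
Second-phase multiplier: €191.47 ÷ €151.962 ≈ 1.25999.
That is a change of 26.0%.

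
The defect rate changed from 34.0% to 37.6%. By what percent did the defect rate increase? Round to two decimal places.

10.59%

The change is 37.6 − 34.0 = 3.6 percentage points.
Relative to the original 34.0%, that is 3.6 ÷ 34.0 ≈ 10.59%.
So the defect rate rose by 10.59%.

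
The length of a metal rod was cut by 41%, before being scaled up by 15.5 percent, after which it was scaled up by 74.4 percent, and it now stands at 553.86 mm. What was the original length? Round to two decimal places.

466.04 mm

Undoing the 74.4% increase: 553.86 ÷ 1.744 ≈ 317.580275.
Undoing the 15.5% increase: 317.580275 ÷ 1.155 ≈ 274.961277.
Undoing the 41% decrease: 274.961277 ÷ 0.59 ≈ 466.04 mm.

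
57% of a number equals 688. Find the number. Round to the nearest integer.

688 ÷ 0.57 ≈ 1,207.

1,207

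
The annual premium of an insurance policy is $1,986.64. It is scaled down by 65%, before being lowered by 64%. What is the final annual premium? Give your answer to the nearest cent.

Apply the 65% decrease: $1,986.64 × 0.35 = $695.324.
64% decrease: $695.324 × 0.36 = $250.31664 ≈ $250.32.

$250.32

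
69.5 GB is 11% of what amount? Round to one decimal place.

69.5 GB ÷ 0.11 ≈ 631.8 GB.

631.8 GB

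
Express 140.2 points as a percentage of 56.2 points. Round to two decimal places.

249.47%

140.2 points ÷ 56.2 points ≈ 249.47%.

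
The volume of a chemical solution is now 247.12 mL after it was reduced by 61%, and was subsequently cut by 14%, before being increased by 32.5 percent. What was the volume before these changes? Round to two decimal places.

The overall multiplier applied was 0.39 × 0.86 × 1.325 = 0.444405.
So the original volume was 247.12 ÷ 0.444405 ≈ 556.07 mL.

556.07 mL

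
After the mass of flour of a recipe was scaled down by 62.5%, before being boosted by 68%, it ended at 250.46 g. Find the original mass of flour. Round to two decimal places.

397.56 g

Undoing the 68% increase: 250.46 ÷ 1.68 ≈ 149.083333.
Undoing the 62.5% decrease: 149.083333 ÷ 0.375 ≈ 397.56 g.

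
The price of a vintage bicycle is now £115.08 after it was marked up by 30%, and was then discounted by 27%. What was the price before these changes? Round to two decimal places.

£121.26

Undoing the 27% decrease: £115.08 ÷ 0.73 ≈ £157.643836.
Undoing the 30% increase: £157.643836 ÷ 1.3 ≈ £121.26.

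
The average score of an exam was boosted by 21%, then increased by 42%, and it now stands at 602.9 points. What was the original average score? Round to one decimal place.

The overall multiplier applied was 1.21 × 1.42 = 1.7182.
So the original average score was 602.9 ÷ 1.7182 ≈ 350.9 points.

350.9 points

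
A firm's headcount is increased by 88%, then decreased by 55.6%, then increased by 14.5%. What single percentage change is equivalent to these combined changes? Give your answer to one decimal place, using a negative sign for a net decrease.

-4.4%

The combined multiplier is 1.88 × 0.444 × 1.145 = 0.9557544.
That corresponds to a decrease of 4.4%.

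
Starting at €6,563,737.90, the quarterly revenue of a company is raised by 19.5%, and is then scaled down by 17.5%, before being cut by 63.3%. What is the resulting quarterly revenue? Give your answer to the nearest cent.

Apply the 19.5% increase: €6,563,737.90 × 1.195 = €7843666.7905.
17.5% decrease: €7843666.7905 × 0.825 = €6471025.1021625.
Apply the 63.3% decrease: €6471025.1021625 × 0.367 = €2374866.2124936375 ≈ €2,374,866.21.

€2,374,866.21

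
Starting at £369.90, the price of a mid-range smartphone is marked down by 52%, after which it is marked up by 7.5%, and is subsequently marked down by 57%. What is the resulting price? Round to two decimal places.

£82.07

Each change multiplies by a factor: 0.48 × 1.075 × 0.43 = 0.22188.
£369.90 × 0.22188 = £82.073412 ≈ £82.07.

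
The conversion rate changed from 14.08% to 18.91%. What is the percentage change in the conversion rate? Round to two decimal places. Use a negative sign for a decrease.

The change is 18.91 − 14.08 = 4.83 percentage points.
Relative to the original 14.08%, that is 4.83 ÷ 14.08 ≈ 34.30%.

34.30%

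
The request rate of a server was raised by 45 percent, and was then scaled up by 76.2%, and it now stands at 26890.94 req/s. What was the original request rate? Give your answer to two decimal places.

10525.24 req/s

The overall multiplier applied was 1.45 × 1.762 = 2.5549.
So the original request rate was 26890.94 ÷ 2.5549 ≈ 10525.24 req/s.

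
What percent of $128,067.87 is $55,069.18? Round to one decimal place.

$55,069.18 ÷ $128,067.87 ≈ 43.0%.

43.0%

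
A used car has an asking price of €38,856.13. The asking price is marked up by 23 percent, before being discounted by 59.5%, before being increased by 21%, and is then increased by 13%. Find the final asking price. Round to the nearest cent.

Each change multiplies by a factor: 1.23 × 0.405 × 1.21 × 1.13 = 0.681120495.
€38,856.13 × 0.681120495 = €26465.70649938435 ≈ €26,465.71.

€26,465.71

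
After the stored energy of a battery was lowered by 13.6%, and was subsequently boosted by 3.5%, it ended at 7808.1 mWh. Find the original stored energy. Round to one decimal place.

The overall multiplier applied was 0.864 × 1.035 = 0.89424.
So the original stored energy was 7808.1 ÷ 0.89424 ≈ 8731.5 mWh.

8731.5 mWh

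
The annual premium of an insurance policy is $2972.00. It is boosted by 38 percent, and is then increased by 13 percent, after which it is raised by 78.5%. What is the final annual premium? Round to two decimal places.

Each change multiplies by a factor: 1.38 × 1.13 × 1.785 = 2.783529.
$2972.00 × 2.783529 = $8272.648188 ≈ $8272.65.

$8272.65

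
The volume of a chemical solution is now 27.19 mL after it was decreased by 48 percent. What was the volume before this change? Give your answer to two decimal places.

The overall multiplier applied was 0.52.
So the original volume was 27.19 ÷ 0.52 ≈ 52.29 mL.

52.29 mL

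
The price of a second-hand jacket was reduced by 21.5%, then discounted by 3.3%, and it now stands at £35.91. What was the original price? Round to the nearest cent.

The overall multiplier applied was 0.785 × 0.967 = 0.759095.
So the original price was £35.91 ÷ 0.759095 ≈ £47.31.

£47.31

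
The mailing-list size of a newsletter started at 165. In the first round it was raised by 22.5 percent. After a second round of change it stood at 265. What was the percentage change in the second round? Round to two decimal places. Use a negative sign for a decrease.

After the first round: 165 × 1.225 = 202.125.
Second-round multiplier: 265 ÷ 202.125 ≈ 1.31107.
That is a change of 31.11%.

31.11%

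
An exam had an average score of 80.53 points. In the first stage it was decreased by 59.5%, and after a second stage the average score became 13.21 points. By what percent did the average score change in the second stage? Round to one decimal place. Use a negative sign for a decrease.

After the first stage: 80.53 × 0.405 = 32.61465.
Second-stage multiplier: 13.21 ÷ 32.61465 ≈ 0.40503.
That is a change of -59.5%.

-59.5%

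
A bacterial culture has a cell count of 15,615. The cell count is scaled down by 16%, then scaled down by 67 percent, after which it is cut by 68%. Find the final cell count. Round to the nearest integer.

16% decrease: 15,615 × 0.84 = 13116.6.
67% decrease: 13116.6 × 0.33 = 4328.478.
68% decrease: 4328.478 × 0.32 = 1385.11296 ≈ 1,385.

1,385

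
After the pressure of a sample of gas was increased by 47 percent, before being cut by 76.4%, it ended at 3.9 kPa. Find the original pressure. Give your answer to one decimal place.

11.2 kPa

The overall multiplier applied was 1.47 × 0.236 = 0.34692.
So the original pressure was 3.9 ÷ 0.34692 ≈ 11.2 kPa.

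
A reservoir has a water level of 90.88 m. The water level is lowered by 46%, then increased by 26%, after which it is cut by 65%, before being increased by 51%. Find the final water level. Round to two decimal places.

32.68 m

Each change multiplies by a factor: 0.54 × 1.26 × 0.35 × 1.51 = 0.3595914.
90.88 × 0.3595914 = 32.679666432 ≈ 32.68.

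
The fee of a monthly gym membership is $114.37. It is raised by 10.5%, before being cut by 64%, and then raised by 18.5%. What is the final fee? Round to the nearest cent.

$53.91

10.5% increase: $114.37 × 1.105 = $126.37885.
Apply the 64% decrease: $126.37885 × 0.36 = $45.496386.
Apply the 18.5% increase: $45.496386 × 1.185 = $53.91321741 ≈ $53.91.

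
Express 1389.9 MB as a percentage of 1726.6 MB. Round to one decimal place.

1389.9 MB ÷ 1726.6 MB ≈ 80.5%.

80.5%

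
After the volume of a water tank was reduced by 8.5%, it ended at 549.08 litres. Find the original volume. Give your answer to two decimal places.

The overall multiplier applied was 0.915.
So the original volume was 549.08 ÷ 0.915 ≈ 600.09 litres.

600.09 litres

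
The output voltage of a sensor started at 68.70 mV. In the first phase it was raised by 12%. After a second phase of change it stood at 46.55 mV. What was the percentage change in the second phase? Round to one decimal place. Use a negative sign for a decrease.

After the first phase: 68.70 × 1.12 = 76.944.
Second-phase multiplier: 46.55 ÷ 76.944 ≈ 0.60499.
That is a change of -39.5%.

-39.5%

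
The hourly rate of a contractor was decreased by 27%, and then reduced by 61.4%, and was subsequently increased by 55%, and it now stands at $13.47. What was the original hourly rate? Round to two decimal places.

The overall multiplier applied was 0.73 × 0.386 × 1.55 = 0.436759.
So the original hourly rate was $13.47 ÷ 0.436759 ≈ $30.84.

$30.84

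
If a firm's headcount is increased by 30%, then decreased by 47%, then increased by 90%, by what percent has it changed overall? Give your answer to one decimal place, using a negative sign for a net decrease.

30.9%

A 30% increase multiplies by 1.3.
Then a 47% decrease: 1.3 × 0.53 = 0.689.
Then a 90% increase: 0.689 × 1.9 = 1.3091.
Overall factor 1.3091, i.e. 30.9%.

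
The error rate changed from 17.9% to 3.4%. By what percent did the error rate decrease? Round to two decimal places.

81.01%

The change is 3.4 − 17.9 = -14.5 percentage points.
Relative to the original 17.9%, that is -14.5 ÷ 17.9 ≈ -81.01%.
So the error rate fell by 81.01%.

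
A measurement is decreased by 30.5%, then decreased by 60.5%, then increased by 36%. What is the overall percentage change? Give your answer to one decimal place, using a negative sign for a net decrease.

A 30.5% decrease multiplies by 0.695.
Then a 60.5% decrease: 0.695 × 0.395 = 0.274525.
Then a 36% increase: 0.274525 × 1.36 = 0.373354.
Overall factor 0.373354, i.e. -62.7%.

-62.7%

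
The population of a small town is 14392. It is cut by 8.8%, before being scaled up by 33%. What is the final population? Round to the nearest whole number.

Apply the 8.8% decrease: 14392 × 0.912 = 13125.504.
After the 33% increase: 13125.504 × 1.33 = 17456.92032 ≈ 17457.

17457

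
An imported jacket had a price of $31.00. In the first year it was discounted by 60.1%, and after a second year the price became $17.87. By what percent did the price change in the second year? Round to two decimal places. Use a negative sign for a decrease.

44.47%

After the first year: $31.00 × 0.399 = $12.369.
Second-year multiplier: $17.87 ÷ $12.369 ≈ 1.444741.
That is a change of 44.47%.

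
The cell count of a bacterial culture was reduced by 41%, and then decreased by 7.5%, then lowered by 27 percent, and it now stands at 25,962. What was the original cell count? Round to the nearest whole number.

65,166

Undoing the 27% decrease: 25,962 ÷ 0.73 ≈ 35564.383562.
Undoing the 7.5% decrease: 35564.383562 ÷ 0.925 ≈ 38447.982229.
Undoing the 41% decrease: 38447.982229 ÷ 0.59 ≈ 65,166.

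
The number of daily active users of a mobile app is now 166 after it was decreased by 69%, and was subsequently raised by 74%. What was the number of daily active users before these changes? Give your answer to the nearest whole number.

The overall multiplier applied was 0.31 × 1.74 = 0.5394.
So the original number of daily active users was 166 ÷ 0.5394 ≈ 308.

308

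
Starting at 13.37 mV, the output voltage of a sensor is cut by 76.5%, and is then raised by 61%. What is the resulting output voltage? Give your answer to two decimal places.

Each change multiplies by a factor: 0.235 × 1.61 = 0.37835.
13.37 × 0.37835 = 5.0585395 ≈ 5.06.

5.06 mV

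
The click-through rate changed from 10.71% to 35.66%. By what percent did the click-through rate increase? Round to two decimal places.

232.96%

The change is 35.66 − 10.71 = 24.95 percentage points.
Relative to the original 10.71%, that is 24.95 ÷ 10.71 ≈ 232.96%.
So the click-through rate rose by 232.96%.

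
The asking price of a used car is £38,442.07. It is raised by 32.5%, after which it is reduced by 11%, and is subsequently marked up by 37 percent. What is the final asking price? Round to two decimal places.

32.5% increase: £38,442.07 × 1.325 = £50935.74275.
Apply the 11% decrease: £50935.74275 × 0.89 = £45332.8110475.
37% increase: £45332.8110475 × 1.37 = £62105.951135075 ≈ £62,105.95.

£62,105.95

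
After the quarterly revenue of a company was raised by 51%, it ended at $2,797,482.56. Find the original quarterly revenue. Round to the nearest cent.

The overall multiplier applied was 1.51.
So the original quarterly revenue was $2,797,482.56 ÷ 1.51 ≈ $1,852,637.46.

$1,852,637.46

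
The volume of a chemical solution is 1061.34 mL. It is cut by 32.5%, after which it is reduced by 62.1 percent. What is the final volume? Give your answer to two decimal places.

271.52 mL

32.5% decrease: 1061.34 × 0.675 = 716.4045.
62.1% decrease: 716.4045 × 0.379 = 271.5173055 ≈ 271.52.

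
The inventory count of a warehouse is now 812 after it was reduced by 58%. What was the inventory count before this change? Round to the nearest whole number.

The overall multiplier applied was 0.42.
So the original inventory count was 812 ÷ 0.42 ≈ 1933.

1933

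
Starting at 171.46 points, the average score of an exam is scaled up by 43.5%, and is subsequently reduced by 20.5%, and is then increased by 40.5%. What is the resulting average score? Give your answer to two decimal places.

43.5% increase: 171.46 × 1.435 = 246.0451.
20.5% decrease: 246.0451 × 0.795 = 195.6058545.
40.5% increase: 195.6058545 × 1.405 = 274.8262255725 ≈ 274.83.

274.83 points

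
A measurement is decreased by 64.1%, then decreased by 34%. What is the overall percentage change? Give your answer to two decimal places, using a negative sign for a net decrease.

A 64.1% decrease multiplies by 0.359.
Then a 34% decrease: 0.359 × 0.66 = 0.23694.
Overall factor 0.23694, i.e. -76.31%.

-76.31%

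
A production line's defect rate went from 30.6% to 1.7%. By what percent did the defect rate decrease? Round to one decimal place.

The change is 1.7 − 30.6 = -28.9 percentage points.
Relative to the original 30.6%, that is -28.9 ÷ 30.6 ≈ -94.4%.
So the defect rate fell by 94.4%.

94.4%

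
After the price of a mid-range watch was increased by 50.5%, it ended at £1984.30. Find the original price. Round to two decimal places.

£1318.47

The overall multiplier applied was 1.505.
So the original price was £1984.30 ÷ 1.505 ≈ £1318.47.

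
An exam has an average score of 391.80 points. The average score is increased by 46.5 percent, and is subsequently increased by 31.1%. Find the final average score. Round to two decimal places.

752.50 points

After the 46.5% increase: 391.80 × 1.465 = 573.987.
After the 31.1% increase: 573.987 × 1.311 = 752.496957 ≈ 752.50.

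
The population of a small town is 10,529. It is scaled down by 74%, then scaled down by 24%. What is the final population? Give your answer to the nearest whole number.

74% decrease: 10,529 × 0.26 = 2737.54.
24% decrease: 2737.54 × 0.76 = 2080.5304 ≈ 2,081.

2,081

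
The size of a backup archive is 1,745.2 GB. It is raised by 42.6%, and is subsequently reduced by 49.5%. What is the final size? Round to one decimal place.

Each change multiplies by a factor: 1.426 × 0.505 = 0.72013.
1,745.2 × 0.72013 = 1256.770876 ≈ 1,256.8.

1,256.8 GB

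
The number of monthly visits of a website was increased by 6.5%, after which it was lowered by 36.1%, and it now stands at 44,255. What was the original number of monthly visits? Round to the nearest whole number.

The overall multiplier applied was 1.065 × 0.639 = 0.680535.
So the original number of monthly visits was 44,255 ÷ 0.680535 ≈ 65,030.

65,030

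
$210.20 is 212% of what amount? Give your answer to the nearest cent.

$210.20 ÷ 2.12 ≈ $99.15.

$99.15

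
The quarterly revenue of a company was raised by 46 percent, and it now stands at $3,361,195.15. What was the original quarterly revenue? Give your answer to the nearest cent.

The overall multiplier applied was 1.46.
So the original quarterly revenue was $3,361,195.15 ÷ 1.46 ≈ $2,302,188.46.

$2,302,188.46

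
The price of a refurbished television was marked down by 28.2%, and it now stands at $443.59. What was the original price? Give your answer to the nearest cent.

The overall multiplier applied was 0.718.
So the original price was $443.59 ÷ 0.718 ≈ $617.81.

$617.81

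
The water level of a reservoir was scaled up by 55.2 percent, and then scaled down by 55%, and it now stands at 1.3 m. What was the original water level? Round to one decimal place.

Undoing the 55% decrease: 1.3 ÷ 0.45 ≈ 2.888889.
Undoing the 55.2% increase: 2.888889 ÷ 1.552 ≈ 1.9 m.

1.9 m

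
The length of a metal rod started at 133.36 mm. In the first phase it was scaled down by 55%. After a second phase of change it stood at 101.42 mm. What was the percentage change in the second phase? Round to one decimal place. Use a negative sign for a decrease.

After the first phase: 133.36 × 0.45 = 60.012.
Second-phase multiplier: 101.42 ÷ 60.012 ≈ 1.69.
That is a change of 69.0%.

69.0%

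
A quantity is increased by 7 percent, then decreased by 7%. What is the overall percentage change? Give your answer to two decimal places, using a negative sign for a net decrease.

-0.49%

The combined multiplier is 1.07 × 0.93 = 0.9951.
That corresponds to a decrease of 0.49%.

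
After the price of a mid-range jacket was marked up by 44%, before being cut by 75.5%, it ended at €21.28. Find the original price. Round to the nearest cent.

€60.32

Undoing the 75.5% decrease: €21.28 ÷ 0.245 ≈ €86.857143.
Undoing the 44% increase: €86.857143 ÷ 1.44 ≈ €60.32.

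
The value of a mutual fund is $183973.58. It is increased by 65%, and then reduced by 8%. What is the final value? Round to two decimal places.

$279271.89

65% increase: $183973.58 × 1.65 = $303556.407.
After the 8% decrease: $303556.407 × 0.92 = $279271.89444 ≈ $279271.89.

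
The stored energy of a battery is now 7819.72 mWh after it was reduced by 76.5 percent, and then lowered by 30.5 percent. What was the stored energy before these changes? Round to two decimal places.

The overall multiplier applied was 0.235 × 0.695 = 0.163325.
So the original stored energy was 7819.72 ÷ 0.163325 ≈ 47878.28 mWh.

47878.28 mWh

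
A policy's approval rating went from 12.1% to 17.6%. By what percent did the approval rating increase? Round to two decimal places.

The change is 17.6 − 12.1 = 5.5 percentage points.
Relative to the original 12.1%, that is 5.5 ÷ 12.1 ≈ 45.45%.
So the approval rating rose by 45.45%.

45.45%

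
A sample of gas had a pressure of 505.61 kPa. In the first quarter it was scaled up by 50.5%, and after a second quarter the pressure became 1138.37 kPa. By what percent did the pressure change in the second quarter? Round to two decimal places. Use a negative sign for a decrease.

49.60%

After the first quarter: 505.61 × 1.505 = 760.94305.
Second-quarter multiplier: 1138.37 ÷ 760.94305 ≈ 1.495999.
That is a change of 49.60%.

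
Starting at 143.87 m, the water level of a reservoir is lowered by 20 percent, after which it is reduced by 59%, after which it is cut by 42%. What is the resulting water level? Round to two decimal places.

After the 20% decrease: 143.87 × 0.8 = 115.096.
59% decrease: 115.096 × 0.41 = 47.18936.
42% decrease: 47.18936 × 0.58 = 27.3698288 ≈ 27.37.

27.37 m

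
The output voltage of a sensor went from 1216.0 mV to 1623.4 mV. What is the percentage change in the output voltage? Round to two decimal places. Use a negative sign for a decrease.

33.50%

Change: 1623.4 − 1216.0 = 407.4.
Relative to the original: 407.4 ÷ 1216.0 ≈ 33.50%.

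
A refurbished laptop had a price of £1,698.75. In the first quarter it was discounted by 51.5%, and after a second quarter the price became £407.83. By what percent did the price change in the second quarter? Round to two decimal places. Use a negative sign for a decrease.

-50.50%

After the first quarter: £1,698.75 × 0.485 = £823.89375.
Second-quarter multiplier: £407.83 ÷ £823.89375 ≈ 0.495003.
That is a change of -50.50%.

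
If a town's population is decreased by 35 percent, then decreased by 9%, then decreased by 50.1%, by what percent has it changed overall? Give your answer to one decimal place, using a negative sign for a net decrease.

-70.5%

The combined multiplier is 0.65 × 0.91 × 0.499 = 0.2951585.
That corresponds to a decrease of 70.5%.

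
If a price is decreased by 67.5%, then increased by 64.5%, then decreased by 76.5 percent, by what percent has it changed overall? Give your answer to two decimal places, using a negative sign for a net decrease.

A 67.5% decrease multiplies by 0.325.
Then a 64.5% increase: 0.325 × 1.645 = 0.534625.
Then a 76.5% decrease: 0.534625 × 0.235 = 0.125636875.
Overall factor 0.125636875, i.e. -87.44%.

-87.44%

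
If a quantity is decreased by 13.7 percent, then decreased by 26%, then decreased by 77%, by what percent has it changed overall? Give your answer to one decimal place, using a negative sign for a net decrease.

-85.3%

A 13.7% decrease multiplies by 0.863.
Then a 26% decrease: 0.863 × 0.74 = 0.63862.
Then a 77% decrease: 0.63862 × 0.23 = 0.1468826.
Overall factor 0.1468826, i.e. -85.3%.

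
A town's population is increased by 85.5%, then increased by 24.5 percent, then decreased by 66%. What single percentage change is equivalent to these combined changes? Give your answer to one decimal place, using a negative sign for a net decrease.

The combined multiplier is 1.855 × 1.245 × 0.34 = 0.7852215.
That corresponds to a decrease of 21.5%.

-21.5%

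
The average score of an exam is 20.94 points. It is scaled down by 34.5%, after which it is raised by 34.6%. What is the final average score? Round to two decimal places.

After the 34.5% decrease: 20.94 × 0.655 = 13.7157.
Apply the 34.6% increase: 13.7157 × 1.346 = 18.4613322 ≈ 18.46.

18.46 points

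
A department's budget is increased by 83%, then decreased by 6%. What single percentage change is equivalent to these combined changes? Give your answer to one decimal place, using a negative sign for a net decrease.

72.0%

An 83% increase multiplies by 1.83.
Then a 6% decrease: 1.83 × 0.94 = 1.7202.
Overall factor 1.7202, i.e. 72.0%.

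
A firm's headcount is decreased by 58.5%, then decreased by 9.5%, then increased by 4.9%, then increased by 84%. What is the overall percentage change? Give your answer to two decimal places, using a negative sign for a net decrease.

-27.51%

A 58.5% decrease multiplies by 0.415.
Then a 9.5% decrease: 0.415 × 0.905 = 0.375575.
Then a 4.9% increase: 0.375575 × 1.049 = 0.393978175.
Then an 84% increase: 0.393978175 × 1.84 = 0.724919842.
Overall factor 0.724919842, i.e. -27.51%.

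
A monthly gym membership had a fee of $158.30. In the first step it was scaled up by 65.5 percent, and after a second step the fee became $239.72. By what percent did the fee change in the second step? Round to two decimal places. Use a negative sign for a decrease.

-8.50%

After the first step: $158.30 × 1.655 = $261.9865.
Second-step multiplier: $239.72 ÷ $261.9865 ≈ 0.915009.
That is a change of -8.50%.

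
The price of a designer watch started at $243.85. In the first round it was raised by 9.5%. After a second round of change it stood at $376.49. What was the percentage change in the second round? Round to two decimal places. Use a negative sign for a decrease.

After the first round: $243.85 × 1.095 = $267.01575.
Second-round multiplier: $376.49 ÷ $267.01575 ≈ 1.409992.
That is a change of 41.00%.

41.00%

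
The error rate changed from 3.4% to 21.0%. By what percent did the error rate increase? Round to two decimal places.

The change is 21.0 − 3.4 = 17.6 percentage points.
Relative to the original 3.4%, that is 17.6 ÷ 3.4 ≈ 517.65%.
So the error rate rose by 517.65%.

517.65%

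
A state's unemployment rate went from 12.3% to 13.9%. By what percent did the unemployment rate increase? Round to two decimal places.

The change is 13.9 − 12.3 = 1.6 percentage points.
Relative to the original 12.3%, that is 1.6 ÷ 12.3 ≈ 13.01%.
So the unemployment rate rose by 13.01%.

13.01%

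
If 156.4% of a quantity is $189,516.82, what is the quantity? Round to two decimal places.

$189,516.82 ÷ 1.564 ≈ $121,174.44.

$121,174.44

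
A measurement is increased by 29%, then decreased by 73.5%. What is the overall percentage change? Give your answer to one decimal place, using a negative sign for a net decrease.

A 29% increase multiplies by 1.29.
Then a 73.5% decrease: 1.29 × 0.265 = 0.34185.
Overall factor 0.34185, i.e. -65.8%.

-65.8%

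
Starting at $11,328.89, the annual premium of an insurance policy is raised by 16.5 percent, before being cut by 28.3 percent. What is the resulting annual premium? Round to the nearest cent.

$9,463.08

After the 16.5% increase: $11,328.89 × 1.165 = $13198.15685.
28.3% decrease: $13198.15685 × 0.717 = $9463.07846145 ≈ $9,463.08.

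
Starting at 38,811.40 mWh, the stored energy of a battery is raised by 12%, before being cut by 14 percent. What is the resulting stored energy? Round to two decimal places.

12% increase: 38,811.40 × 1.12 = 43468.768.
14% decrease: 43468.768 × 0.86 = 37383.14048 ≈ 37,383.14.

37,383.14 mWh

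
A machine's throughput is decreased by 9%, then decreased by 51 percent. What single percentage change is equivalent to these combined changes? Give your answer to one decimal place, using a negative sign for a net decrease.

-55.4%

The combined multiplier is 0.91 × 0.49 = 0.4459.
That corresponds to a decrease of 55.4%.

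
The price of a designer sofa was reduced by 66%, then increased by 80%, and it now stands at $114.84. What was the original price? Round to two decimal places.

$187.65

Undoing the 80% increase: $114.84 ÷ 1.8 = $63.8.
Undoing the 66% decrease: $63.8 ÷ 0.34 ≈ $187.65.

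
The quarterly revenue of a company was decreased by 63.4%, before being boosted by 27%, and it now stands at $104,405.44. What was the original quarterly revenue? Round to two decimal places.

$224,614.78

The overall multiplier applied was 0.366 × 1.27 = 0.46482.
So the original quarterly revenue was $104,405.44 ÷ 0.46482 ≈ $224,614.78.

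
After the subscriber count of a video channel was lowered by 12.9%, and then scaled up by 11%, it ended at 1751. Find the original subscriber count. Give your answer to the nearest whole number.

1811

The overall multiplier applied was 0.871 × 1.11 = 0.96681.
So the original subscriber count was 1751 ÷ 0.96681 ≈ 1811.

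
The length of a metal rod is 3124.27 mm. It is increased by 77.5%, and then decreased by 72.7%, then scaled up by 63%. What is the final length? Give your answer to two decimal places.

2467.73 mm

77.5% increase: 3124.27 × 1.775 = 5545.57925.
Apply the 72.7% decrease: 5545.57925 × 0.273 = 1513.94313525.
After the 63% increase: 1513.94313525 × 1.63 = 2467.7273104575 ≈ 2467.73.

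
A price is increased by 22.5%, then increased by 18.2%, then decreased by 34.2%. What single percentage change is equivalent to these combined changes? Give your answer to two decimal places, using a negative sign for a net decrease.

A 22.5% increase multiplies by 1.225.
Then an 18.2% increase: 1.225 × 1.182 = 1.44795.
Then a 34.2% decrease: 1.44795 × 0.658 = 0.9527511.
Overall factor 0.9527511, i.e. -4.72%.

-4.72%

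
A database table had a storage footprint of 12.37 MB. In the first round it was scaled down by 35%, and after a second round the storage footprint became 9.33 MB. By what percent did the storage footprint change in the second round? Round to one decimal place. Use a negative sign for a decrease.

16.0%

After the first round: 12.37 × 0.65 = 8.0405.
Second-round multiplier: 9.33 ÷ 8.0405 ≈ 1.16038.
That is a change of 16.0%.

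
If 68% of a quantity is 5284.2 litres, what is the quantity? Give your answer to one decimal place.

7770.9 litres

5284.2 litres ÷ 0.68 ≈ 7770.9 litres.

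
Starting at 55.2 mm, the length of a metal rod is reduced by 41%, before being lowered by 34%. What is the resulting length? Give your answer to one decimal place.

Each change multiplies by a factor: 0.59 × 0.66 = 0.3894.
55.2 × 0.3894 = 21.49488 ≈ 21.5.

21.5 mm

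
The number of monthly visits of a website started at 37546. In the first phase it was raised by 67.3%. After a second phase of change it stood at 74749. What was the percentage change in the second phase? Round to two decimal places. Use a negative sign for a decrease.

19.00%

After the first phase: 37546 × 1.673 = 62814.458.
Second-phase multiplier: 74749 ÷ 62814.458 ≈ 1.189997.
That is a change of 19.00%.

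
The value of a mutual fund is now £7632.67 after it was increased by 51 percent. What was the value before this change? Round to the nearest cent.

The overall multiplier applied was 1.51.
So the original value was £7632.67 ÷ 1.51 ≈ £5054.75.

£5054.75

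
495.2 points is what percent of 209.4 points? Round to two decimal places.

236.49%

495.2 points ÷ 209.4 points ≈ 236.49%.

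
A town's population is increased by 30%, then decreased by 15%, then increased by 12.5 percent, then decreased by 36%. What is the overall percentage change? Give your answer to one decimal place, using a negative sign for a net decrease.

-20.4%

The combined multiplier is 1.3 × 0.85 × 1.125 × 0.64 = 0.7956.
That corresponds to a decrease of 20.4%.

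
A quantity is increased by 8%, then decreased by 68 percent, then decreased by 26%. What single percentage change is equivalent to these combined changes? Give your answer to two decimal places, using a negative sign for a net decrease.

-74.43%

An 8% increase multiplies by 1.08.
Then a 68% decrease: 1.08 × 0.32 = 0.3456.
Then a 26% decrease: 0.3456 × 0.74 = 0.255744.
Overall factor 0.255744, i.e. -74.43%.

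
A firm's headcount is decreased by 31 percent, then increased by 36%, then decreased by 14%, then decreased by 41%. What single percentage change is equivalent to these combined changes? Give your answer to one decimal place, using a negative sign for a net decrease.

-52.4%

The combined multiplier is 0.69 × 1.36 × 0.86 × 0.59 = 0.47614416.
That corresponds to a decrease of 52.4%.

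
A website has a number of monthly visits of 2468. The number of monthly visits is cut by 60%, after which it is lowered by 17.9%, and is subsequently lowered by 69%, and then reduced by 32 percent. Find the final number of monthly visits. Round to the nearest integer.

Each change multiplies by a factor: 0.4 × 0.821 × 0.31 × 0.68 = 0.06922672.
2468 × 0.06922672 = 170.85154496 ≈ 171.

171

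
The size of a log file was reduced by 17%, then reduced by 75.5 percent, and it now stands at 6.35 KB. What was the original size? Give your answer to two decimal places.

The overall multiplier applied was 0.83 × 0.245 = 0.20335.
So the original size was 6.35 ÷ 0.20335 ≈ 31.23 KB.

31.23 KB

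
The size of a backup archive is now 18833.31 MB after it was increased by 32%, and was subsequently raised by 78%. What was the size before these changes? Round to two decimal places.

The overall multiplier applied was 1.32 × 1.78 = 2.3496.
So the original size was 18833.31 ÷ 2.3496 ≈ 8015.54 MB.

8015.54 MB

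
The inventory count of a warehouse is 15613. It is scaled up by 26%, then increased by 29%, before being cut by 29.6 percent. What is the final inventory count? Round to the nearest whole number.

Each change multiplies by a factor: 1.26 × 1.29 × 0.704 = 1.1442816.
15613 × 1.1442816 = 17865.6686208 ≈ 17866.

17866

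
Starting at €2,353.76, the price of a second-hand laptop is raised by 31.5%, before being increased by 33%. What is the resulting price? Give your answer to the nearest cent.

31.5% increase: €2,353.76 × 1.315 = €3095.1944.
33% increase: €3095.1944 × 1.33 = €4116.608552 ≈ €4,116.61.

€4,116.61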